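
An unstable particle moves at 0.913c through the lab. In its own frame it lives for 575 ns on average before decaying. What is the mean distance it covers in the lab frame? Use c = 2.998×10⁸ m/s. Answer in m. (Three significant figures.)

Lorentz factor: γ = (1 − 0.833569)^(−1/2) = 2.4512.
Lab-frame lifetime: Δt = γτ = 2.4512 × 575 ns = 1409.4 ns.
Distance: d = vΔt = 0.913 × 2.998×10⁸ m/s × 1.4094×10^-6 s = 386 m.

386 m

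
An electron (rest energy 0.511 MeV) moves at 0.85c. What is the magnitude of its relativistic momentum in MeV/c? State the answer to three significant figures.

0.825 MeV/c

β² = 0.7225, so γ = 1/√0.2775 = 1.8983.
Momentum: p = γβ·mc = 1.8983 × 0.85 × 0.511 MeV/c = 0.825 MeV/c.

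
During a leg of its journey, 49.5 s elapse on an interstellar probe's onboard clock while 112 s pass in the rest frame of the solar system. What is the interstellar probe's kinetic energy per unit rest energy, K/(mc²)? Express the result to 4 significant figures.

The time-dilation ratio gives γ = 112/49.5 = 2.26263.
Since K = (γ−1)mc², K/(mc²) = 2.26263 − 1 = 1.263.

1.263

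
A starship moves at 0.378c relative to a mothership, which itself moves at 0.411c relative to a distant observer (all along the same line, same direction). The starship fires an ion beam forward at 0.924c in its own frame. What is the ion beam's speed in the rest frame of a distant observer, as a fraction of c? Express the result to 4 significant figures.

Compose velocities in two stages. Stage 1 (into S'): u₁ = (0.924+0.378)/(1+0.924×0.378) = 0.96496.
Stage 2 (into S): u = (0.96496+0.411)/(1+0.96496×0.411) = 0.98522, so the speed is 0.9852c.

0.9852c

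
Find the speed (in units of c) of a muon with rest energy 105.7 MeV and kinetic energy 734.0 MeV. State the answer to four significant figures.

0.9920c

γ = 1 + K/(mc²) = 1 + 734.0/105.7 = 7.9442.
β = √(1 − 1/γ²) = √(1 − 0.0158453) = √0.9841547 = 0.9920.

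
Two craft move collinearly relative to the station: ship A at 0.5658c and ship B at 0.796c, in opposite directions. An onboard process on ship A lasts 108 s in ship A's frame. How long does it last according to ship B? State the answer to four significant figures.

Speed of ship A in ship B's frame: u = (v_A + v_B)/(1 + v_A v_B/c²) = (0.5658 + 0.796)/(1 + 0.5658×0.796) = 1.3618/1.4503768 = 0.93893; |u| = 0.93893c.
γ for this relative speed: γ = 1/√(1 − 0.88159) = 2.9061.
The clock on ship A records proper time, so ship B measures Δt = γΔτ = 2.9061 × 108 = 313.9 s.

313.9 s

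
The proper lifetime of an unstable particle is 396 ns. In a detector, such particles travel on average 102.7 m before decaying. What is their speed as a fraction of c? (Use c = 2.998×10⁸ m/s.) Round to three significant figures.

d = βγcτ ⇒ βγ = d/(cτ) = 102.7 m / (118.7208 m) = 0.86505.
β = (βγ)/√(1+(βγ)²) = 0.86505/√1.748312 = 0.654.

0.654c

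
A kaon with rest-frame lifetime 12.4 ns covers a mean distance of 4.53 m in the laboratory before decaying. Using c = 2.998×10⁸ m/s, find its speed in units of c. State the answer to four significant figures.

0.7730c

d = βγcτ ⇒ βγ = d/(cτ) = 4.530 m / (3.71752 m) = 1.2186.
β = (βγ)/√(1+(βγ)²) = 1.2186/√2.48499 = 0.7730.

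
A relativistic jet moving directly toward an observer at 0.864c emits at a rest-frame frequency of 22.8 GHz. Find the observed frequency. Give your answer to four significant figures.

Relativistic Doppler (source moving toward): f_obs = f_src · √((1+β)/(1−β)).
With β = 0.864: factor = √(1.864/0.136) = 3.7021.
f_obs = 22.8 × 3.7021 = 84.41 GHz.

84.41 GHz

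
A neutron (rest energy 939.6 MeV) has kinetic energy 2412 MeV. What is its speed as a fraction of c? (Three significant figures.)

0.960c

γ = 1 + K/(mc²) = 1 + 2412/939.6 = 3.567.
β = √(1 − 1/γ²) = √(1 − 0.0785948) = √0.9214052 = 0.960.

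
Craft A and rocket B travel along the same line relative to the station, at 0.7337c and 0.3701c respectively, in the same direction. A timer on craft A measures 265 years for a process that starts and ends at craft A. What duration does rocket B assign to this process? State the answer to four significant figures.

305.8 years

Speed of craft A in rocket B's frame: u = (v_A − v_B)/(1 − v_A v_B/c²) = (0.7337 − 0.3701)/(1 − 0.7337×0.3701) = 0.3636/0.72845763 = 0.49914; |u| = 0.49914c.
At |u| = 0.49914c, γ = (1 − 0.249141)^(−1/2) = 1.154.
Craft A's interval is proper; time dilation gives Δt_B = γΔτ = 1.154 × 265 years = 305.8 years.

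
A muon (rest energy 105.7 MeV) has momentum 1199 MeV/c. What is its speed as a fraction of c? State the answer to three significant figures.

pc/(mc²) = 1199/105.7 = 11.343 = βγ = β/√(1−β²).
So β² = x²/(1 + x²) with x = 11.343: x² = 128.664, β² = 128.664/129.664 = 0.992288, β = 0.996.

0.996c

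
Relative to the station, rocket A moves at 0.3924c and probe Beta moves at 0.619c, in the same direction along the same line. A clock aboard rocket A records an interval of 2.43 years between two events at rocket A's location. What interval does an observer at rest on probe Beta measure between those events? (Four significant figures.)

2.547 years

The velocity of rocket A relative to probe Beta is (0.3924 − 0.619)c / (1 − 0.3924×0.619) = −0.2993c; relative speed 0.2993c.
γ for this relative speed: γ = 1/√(1 − 0.0895805) = 1.048.
Rocket A's interval is proper; time dilation gives Δt_B = γΔτ = 1.048 × 2.43 years = 2.547 years.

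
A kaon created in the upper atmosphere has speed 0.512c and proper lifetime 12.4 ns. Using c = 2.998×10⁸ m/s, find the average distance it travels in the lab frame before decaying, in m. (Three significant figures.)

Lorentz factor: γ = (1 − 0.262144)^(−1/2) = 1.1642.
Lab-frame lifetime: Δt = γτ = 1.1642 × 12.4 ns = 14.436 ns.
Distance: d = vΔt = 0.512 × 2.998×10⁸ m/s × 1.4436×10^-8 s = 2.22 m.

2.22 m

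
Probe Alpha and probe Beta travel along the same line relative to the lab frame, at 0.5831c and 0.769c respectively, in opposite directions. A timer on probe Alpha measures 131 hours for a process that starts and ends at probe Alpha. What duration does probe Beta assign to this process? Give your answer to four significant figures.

365.4 hours

The velocity of probe Alpha relative to probe Beta is (0.5831 + 0.769)c / (1 + 0.5831×0.769) = 0.93351c; relative speed 0.93351c.
γ for this relative speed: γ = 1/√(1 − 0.871441) = 2.789.
Probe Alpha's interval is proper; time dilation gives Δt_B = γΔτ = 2.789 × 131 hours = 365.4 hours.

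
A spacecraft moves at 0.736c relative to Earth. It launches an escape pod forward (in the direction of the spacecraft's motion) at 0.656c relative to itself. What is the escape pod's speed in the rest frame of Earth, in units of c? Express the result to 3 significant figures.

0.939c

In units of c, u = (u' + v)/(1 + u'v) with u' = 0.656 and v = 0.736.
Numerator: 0.656 + 0.736 = 1.392. Denominator: 1 + (0.656)(0.736) = 1.482816.
u = 1.392/1.482816 = 0.93875, so the speed is 0.939c.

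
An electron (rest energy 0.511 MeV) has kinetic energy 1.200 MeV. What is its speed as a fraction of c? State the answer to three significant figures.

K = (γ−1)mc², so γ = 1 + 1.200/0.511 = 3.3483.
Then v/c = √(1 − γ⁻²) = √(1 − 0.0891972) = √0.9108028 = 0.954.

0.954c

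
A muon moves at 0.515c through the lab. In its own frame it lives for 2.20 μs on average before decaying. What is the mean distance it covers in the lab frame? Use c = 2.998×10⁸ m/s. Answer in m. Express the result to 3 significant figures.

396 m

With β = 0.515, γ = 1/√(1 − 0.515²) = 1/√0.734775 = 1.1666.
Lab-frame lifetime: Δt = γτ = 1.1666 × 2.20 μs = 2.5665 μs.
Distance: d = vΔt = 0.515 × 2.998×10⁸ m/s × 2.5665×10^-6 s = 396 m.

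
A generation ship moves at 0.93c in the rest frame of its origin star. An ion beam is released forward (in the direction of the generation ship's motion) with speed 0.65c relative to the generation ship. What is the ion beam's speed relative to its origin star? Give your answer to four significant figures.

0.9847c

In units of c, u = (u' + v)/(1 + u'v) with u' = 0.65 and v = 0.93.
Numerator: 0.65 + 0.93 = 1.58. Denominator: 1 + (0.65)(0.93) = 1.6045.
u = 1.58/1.6045 = 0.98473, so the speed is 0.9847c.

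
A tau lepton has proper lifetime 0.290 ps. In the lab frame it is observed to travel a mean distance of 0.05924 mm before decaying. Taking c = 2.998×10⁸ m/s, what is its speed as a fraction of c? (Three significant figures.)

Let x = d/(cτ) = 5.924×10^-5 m / (2.998×10⁸ m/s × 2.900×10^-13 s) = 0.68137. Since d = βγcτ, x = βγ = β/√(1−β²).
Solving: β² = x²/(1+x²) = 0.464265/1.464265 = 0.317064, so β = 0.563.

0.563c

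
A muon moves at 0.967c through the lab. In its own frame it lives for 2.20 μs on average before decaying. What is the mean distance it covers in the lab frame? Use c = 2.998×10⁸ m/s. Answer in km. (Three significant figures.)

2.50 km

β² = 0.935089, so γ = 1/√0.064911 = 3.925.
Lab-frame lifetime: Δt = γτ = 3.925 × 2.20 μs = 8.635 μs.
Distance: d = vΔt = 0.967 × 2.998×10⁸ m/s × 8.6350×10^-6 s = 2500 m = 2.50 km.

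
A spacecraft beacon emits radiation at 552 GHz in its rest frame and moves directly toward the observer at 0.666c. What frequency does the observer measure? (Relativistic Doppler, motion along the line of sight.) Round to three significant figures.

1230 GHz

Relativistic Doppler (source moving toward): f_obs = f_src · √((1+β)/(1−β)).
With β = 0.666: factor = √(1.666/0.334) = 2.2334.
f_obs = 552 × 2.2334 = 1230 GHz.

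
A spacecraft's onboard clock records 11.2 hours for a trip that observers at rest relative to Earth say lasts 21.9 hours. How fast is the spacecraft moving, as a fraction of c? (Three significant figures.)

0.859c

γ = Δt/Δτ = 21.9/11.2 = 1.9554.
β = √(1 − 1/γ²) = √(1 − 0.261534) = √0.738466 = 0.859.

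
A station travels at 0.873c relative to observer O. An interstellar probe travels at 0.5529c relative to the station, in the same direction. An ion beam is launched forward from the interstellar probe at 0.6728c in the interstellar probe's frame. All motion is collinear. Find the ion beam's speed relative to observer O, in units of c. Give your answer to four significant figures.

0.9924c

First combine the ion beam and interstellar probe (S''→S'): u₁ = (0.6728 + 0.5529)/(1 + 0.6728×0.5529) = 1.2257/1.37199112 = 0.89337.
Then combine with the station (S'→S): u = (0.89337 + 0.873)/(1 + 0.89337×0.873) = 1.76637/1.77991201 = 0.99239.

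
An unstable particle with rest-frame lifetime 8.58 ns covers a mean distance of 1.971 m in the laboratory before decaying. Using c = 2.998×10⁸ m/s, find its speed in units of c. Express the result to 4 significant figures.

Lab distance = (lab lifetime)·v = γτ·βc, so βγ = d/(cτ) = 1.971/(2.998×10⁸ × 8.580×10^-9) = 0.76625.
With βγ = 0.76625: γ² = 1 + (βγ)² = 1.587139, and β = (βγ)/γ = 0.76625/1.25982 = 0.6082.

0.6082c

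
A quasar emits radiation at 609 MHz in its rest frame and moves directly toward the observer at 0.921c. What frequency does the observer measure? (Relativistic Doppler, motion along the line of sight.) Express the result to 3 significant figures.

3000 MHz

Relativistic Doppler (source moving toward): f_obs = f_src · √((1+β)/(1−β)).
With β = 0.921: factor = √(1.921/0.079) = 4.9312.
f_obs = 609 × 4.9312 = 3000 MHz.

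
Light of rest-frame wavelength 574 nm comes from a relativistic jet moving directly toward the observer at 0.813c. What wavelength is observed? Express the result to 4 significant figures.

Relativistic Doppler for wavelength: λ_obs = λ_src · √((1−β)/(1+β)).
With β = 0.813: factor = √(0.187/1.813) = 0.32116.
λ_obs = 574 × 0.32116 = 184.3 nm.

184.3 nm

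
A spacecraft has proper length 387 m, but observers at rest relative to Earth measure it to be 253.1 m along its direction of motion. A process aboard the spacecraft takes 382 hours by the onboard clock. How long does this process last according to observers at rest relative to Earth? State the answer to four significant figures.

From L = L₀/γ: γ = 387/253.1 = 1.52904.
The same γ dilates the second interval: 1.52904 × 382 hours = 584.1 hours.

584.1 hours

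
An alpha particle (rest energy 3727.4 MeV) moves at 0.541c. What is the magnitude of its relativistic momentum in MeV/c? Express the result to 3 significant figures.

γ = 1/√(1 − β²) = 1/√(1 − 0.292681) = 1/√0.707319 = 1/0.841023 = 1.189.
Momentum: p = γβ·mc = 1.189 × 0.541 × 3727.4 MeV/c = 2400 MeV/c.

2400 MeV/c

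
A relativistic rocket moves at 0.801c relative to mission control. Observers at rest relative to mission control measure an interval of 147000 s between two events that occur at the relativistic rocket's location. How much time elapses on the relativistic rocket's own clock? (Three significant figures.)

88000 s

β² = 0.641601, so γ = 1/√0.358399 = 1.6704.
The moving clock records proper time: Δτ = Δt/γ = 147000/1.6704 = 88000 s.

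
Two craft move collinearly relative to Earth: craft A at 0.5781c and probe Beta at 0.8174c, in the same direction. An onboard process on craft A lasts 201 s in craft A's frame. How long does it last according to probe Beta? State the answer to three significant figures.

226 s

The velocity of craft A relative to probe Beta is (0.5781 − 0.8174)c / (1 − 0.5781×0.8174) = −0.45368c; relative speed 0.45368c.
At |u| = 0.45368c, γ = (1 − 0.205826)^(−1/2) = 1.1221.
The clock on craft A records proper time, so probe Beta measures Δt = γΔτ = 1.1221 × 201 = 226 s.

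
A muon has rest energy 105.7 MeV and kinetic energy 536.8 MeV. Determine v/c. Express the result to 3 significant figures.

K = (γ−1)mc², so γ = 1 + 536.8/105.7 = 6.0785.
Then v/c = √(1 − γ⁻²) = √(1 − 0.0270649) = √0.9729351 = 0.986.

0.986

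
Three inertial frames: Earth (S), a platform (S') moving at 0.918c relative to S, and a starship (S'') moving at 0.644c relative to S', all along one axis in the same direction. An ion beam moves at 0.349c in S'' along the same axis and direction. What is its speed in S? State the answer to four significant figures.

Apply u = (u'+v)/(1+u'v) twice. Ion beam in the platform frame: (0.349+0.644)/(1+0.349·0.644) = 0.993/1.224756 = 0.81077c.
That velocity, transformed to the rest frame of Earth: (0.81077+0.918)/(1+0.81077·0.918) = 1.72877/1.74428686 = 0.9911c.

0.9911c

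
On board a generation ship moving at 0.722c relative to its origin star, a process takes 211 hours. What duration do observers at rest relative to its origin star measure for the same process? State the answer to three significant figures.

305 hours

With β = 0.722, γ = 1/√(1 − 0.722²) = 1/√0.478716 = 1.4453.
The onboard clock measures proper time, so the interval in the rest frame of its origin star is dilated: Δt = γ·Δτ = 1.4453 × 211 hours = 305 hours.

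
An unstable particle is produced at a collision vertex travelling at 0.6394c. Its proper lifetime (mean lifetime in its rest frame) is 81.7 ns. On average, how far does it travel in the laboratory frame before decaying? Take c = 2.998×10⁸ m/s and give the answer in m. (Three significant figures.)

With β = 0.6394, γ = 1/√(1 − 0.6394²) = 1/√0.59116764 = 1.3006.
Lab-frame lifetime: Δt = γτ = 1.3006 × 81.7 ns = 106.26 ns.
Distance: d = vΔt = 0.6394 × 2.998×10⁸ m/s × 1.0626×10^-7 s = 20.4 m.

20.4 m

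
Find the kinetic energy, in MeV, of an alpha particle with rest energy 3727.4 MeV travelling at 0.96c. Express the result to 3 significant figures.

9580 MeV

β² = 0.9216, so γ = 1/√0.0784 = 3.5714.
Kinetic energy: K = (γ − 1)mc² = (3.5714 − 1) × 3727.4 MeV = 2.5714 × 3727.4 = 9580 MeV.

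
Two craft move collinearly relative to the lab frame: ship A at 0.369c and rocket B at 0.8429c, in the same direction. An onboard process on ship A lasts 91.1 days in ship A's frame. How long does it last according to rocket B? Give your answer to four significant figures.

125.5 days

The velocity of ship A relative to rocket B is (0.369 − 0.8429)c / (1 − 0.369×0.8429) = −0.68784c; relative speed 0.68784c.
γ for this relative speed: γ = 1/√(1 − 0.473124) = 1.3777.
The clock on ship A records proper time, so rocket B measures Δt = γΔτ = 1.3777 × 91.1 = 125.5 days.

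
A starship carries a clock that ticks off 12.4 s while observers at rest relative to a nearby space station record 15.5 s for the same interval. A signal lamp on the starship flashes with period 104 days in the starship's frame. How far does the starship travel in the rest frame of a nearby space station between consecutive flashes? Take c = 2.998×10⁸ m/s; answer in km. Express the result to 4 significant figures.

γ = Δt/Δτ = 15.5/12.4 = 1.25.
β = √(1 − 1/γ²) = 0.6. Lab-frame period = γτ = 1.25×104 days = 130 days. Distance = βc × γτ = 0.6 × 2.998×10⁸ m/s × 11232000 s = 2.0204×10^15 m = 2.020×10^12 km.

2.020×10^12 km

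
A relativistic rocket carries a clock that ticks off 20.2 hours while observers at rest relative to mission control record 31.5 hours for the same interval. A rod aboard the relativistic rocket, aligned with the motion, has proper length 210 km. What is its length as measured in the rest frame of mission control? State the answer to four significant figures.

134.7 km

γ = Δt/Δτ = 31.5/20.2 = 1.55941.
L = L₀/γ = 210/1.55941 = 134.7 km.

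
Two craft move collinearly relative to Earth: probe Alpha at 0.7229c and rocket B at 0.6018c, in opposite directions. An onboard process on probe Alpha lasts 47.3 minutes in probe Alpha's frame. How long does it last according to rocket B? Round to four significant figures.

Transform probe Alpha's velocity into rocket B's frame: (0.7229 + 0.6018)/(1 + 0.7229·0.6018) = 1.3247/1.43504122, so the relative speed is 0.92311c.
γ for this relative speed: γ = 1/√(1 − 0.852132) = 2.6005.
Probe Alpha's interval is proper; time dilation gives Δt_B = γΔτ = 2.6005 × 47.3 minutes = 123.0 minutes.

123.0 minutes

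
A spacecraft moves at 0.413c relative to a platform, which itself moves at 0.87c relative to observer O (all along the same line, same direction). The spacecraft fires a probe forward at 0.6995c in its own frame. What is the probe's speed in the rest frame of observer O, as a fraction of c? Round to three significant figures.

0.990c

Apply u = (u'+v)/(1+u'v) twice. Probe in the platform frame: (0.6995+0.413)/(1+0.6995·0.413) = 1.1125/1.2888935 = 0.86314c.
That velocity, transformed to the rest frame of observer O: (0.86314+0.87)/(1+0.86314·0.87) = 1.73314/1.7509318 = 0.98984c.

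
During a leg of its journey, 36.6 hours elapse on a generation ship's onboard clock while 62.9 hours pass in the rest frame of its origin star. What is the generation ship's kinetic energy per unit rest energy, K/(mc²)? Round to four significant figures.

From Δt = γΔτ: γ = 62.9/36.6 = 1.71858.
K/(mc²) = γ − 1 = 1.71858 − 1 = 0.7186.

0.7186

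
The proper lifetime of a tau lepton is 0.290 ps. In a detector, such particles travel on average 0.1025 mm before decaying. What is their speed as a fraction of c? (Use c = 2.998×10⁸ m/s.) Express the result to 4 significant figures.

0.7626c

d = βγcτ ⇒ βγ = d/(cτ) = 1.025×10^-4 m / (8.6942×10^-5 m) = 1.1789.
β = (βγ)/√(1+(βγ)²) = 1.1789/√2.38981 = 0.7626.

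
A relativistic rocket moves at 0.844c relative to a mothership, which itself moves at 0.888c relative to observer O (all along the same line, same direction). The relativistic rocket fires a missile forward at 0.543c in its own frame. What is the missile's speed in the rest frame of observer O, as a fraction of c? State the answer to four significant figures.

0.9970c

Apply u = (u'+v)/(1+u'v) twice. Missile in the mothership frame: (0.543+0.844)/(1+0.543·0.844) = 1.387/1.458292 = 0.95111c.
That velocity, transformed to the rest frame of observer O: (0.95111+0.888)/(1+0.95111·0.888) = 1.83911/1.84458568 = 0.99703c.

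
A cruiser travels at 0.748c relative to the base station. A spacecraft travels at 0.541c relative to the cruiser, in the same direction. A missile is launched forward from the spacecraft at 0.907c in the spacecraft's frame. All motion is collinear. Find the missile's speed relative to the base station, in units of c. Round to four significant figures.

Compose velocities in two stages. Stage 1 (into S'): u₁ = (0.907+0.541)/(1+0.907×0.541) = 0.97136.
Stage 2 (into S): u = (0.97136+0.748)/(1+0.97136×0.748) = 0.99582, so the speed is 0.9958c.

0.9958c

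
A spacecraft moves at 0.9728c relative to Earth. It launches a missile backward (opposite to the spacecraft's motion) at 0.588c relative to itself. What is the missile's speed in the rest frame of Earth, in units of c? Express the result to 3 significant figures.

0.899c

In units of c, u = (u' + v)/(1 + u'v) with u' = −0.588 and v = 0.9728.
Numerator: −0.588 + 0.9728 = 0.3848. Denominator: 1 + (−0.588)(0.9728) = 0.4279936.
u = 0.3848/0.4279936 = 0.89908, so the speed is 0.899c.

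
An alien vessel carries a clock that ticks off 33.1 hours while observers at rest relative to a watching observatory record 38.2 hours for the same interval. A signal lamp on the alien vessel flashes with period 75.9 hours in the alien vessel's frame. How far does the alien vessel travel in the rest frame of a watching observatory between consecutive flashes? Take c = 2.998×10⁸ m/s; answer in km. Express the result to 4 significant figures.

4.719×10^10 km

The time-dilation ratio gives γ = 38.2/33.1 = 1.15408.
β = √(1 − 1/γ²) = 0.49919. Lab-frame period = γτ = 1.15408×75.9 hours = 87.595 hours. Distance = βc × γτ = 0.49919 × 2.998×10⁸ m/s × 315342 s = 4.7193×10^13 m = 4.719×10^10 km.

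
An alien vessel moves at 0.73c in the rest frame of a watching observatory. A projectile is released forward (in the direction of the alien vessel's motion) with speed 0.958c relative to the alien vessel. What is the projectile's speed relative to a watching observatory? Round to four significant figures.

Relativistic velocity addition: u = (u' + v)/(1 + u'v/c²), with u' = 0.958c and v = 0.73c.
Numerator: 0.958 + 0.73 = 1.688. Denominator: 1 + (0.958)(0.73) = 1.69934.
u = 1.688/1.69934 = 0.99333, so the speed is 0.9933c.

0.9933c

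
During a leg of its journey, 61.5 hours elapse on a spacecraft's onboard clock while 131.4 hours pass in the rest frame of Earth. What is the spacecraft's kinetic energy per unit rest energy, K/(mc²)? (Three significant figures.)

1.14

The time-dilation ratio gives γ = 131.4/61.5 = 2.13659.
K/(mc²) = γ − 1 = 2.13659 − 1 = 1.14.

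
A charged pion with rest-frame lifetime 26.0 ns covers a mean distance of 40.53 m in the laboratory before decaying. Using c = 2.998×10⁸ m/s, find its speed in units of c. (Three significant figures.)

d = βγcτ ⇒ βγ = d/(cτ) = 40.53 m / (7.7948 m) = 5.1996.
β = (βγ)/√(1+(βγ)²) = 5.1996/√28.0358 = 0.982.

0.982c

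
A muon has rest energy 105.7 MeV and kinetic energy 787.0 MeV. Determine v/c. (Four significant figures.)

K = (γ−1)mc², so γ = 1 + 787.0/105.7 = 8.4456.
Then v/c = √(1 − γ⁻²) = √(1 − 0.0140197) = √0.9859803 = 0.9930.

0.9930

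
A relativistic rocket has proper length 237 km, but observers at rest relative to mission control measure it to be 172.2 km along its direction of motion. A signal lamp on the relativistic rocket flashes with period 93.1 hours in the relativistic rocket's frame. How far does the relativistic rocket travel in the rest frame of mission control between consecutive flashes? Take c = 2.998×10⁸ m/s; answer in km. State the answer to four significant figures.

9.502×10^10 km

γ = L₀/L = 237/172.2 = 1.37631.
β = √(1 − 1/γ²) = 0.68708. Lab-frame period = γτ = 1.37631×93.1 hours = 128.13 hours. Distance = βc × γτ = 0.68708 × 2.998×10⁸ m/s × 461268 s = 9.5015×10^13 m = 9.502×10^10 km.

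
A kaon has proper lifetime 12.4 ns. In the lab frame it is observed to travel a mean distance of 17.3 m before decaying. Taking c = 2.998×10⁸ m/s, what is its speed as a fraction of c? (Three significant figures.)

Let x = d/(cτ) = 17.30 m / (2.998×10⁸ m/s × 1.240×10^-8 s) = 4.6536. Since d = βγcτ, x = βγ = β/√(1−β²).
Solving: β² = x²/(1+x²) = 21.656/22.656 = 0.955862, so β = 0.978.

0.978c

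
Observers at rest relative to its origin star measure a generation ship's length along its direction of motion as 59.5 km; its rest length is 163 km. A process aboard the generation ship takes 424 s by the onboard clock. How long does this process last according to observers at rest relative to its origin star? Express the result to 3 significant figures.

γ = L₀/L = 163/59.5 = 2.7395.
The same γ dilates the second interval: 2.7395 × 424 s = 1160 s.

1160 s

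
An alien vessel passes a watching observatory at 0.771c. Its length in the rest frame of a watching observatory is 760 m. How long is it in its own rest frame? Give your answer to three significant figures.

β² = 0.594441, so γ = 1/√0.405559 = 1.5703.
Proper length: L₀ = γ·L = 1.5703 × 760 = 1190 m.

1190 m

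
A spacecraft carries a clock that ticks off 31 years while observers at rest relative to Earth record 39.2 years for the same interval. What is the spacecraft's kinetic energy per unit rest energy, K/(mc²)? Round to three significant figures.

The time-dilation ratio gives γ = 39.2/31 = 1.26452.
Since K = (γ−1)mc², K/(mc²) = 1.26452 − 1 = 0.265.

0.265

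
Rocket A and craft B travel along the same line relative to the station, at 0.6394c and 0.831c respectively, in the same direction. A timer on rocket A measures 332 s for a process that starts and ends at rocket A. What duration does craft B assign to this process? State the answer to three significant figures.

Transform rocket A's velocity into craft B's frame: (0.6394 − 0.831)/(1 − 0.6394·0.831) = −0.1916/0.4686586, so the relative speed is 0.40883c.
At |u| = 0.40883c, γ = (1 − 0.167142)^(−1/2) = 1.0958.
Rocket A's interval is proper; time dilation gives Δt_B = γΔτ = 1.0958 × 332 s = 364 s.

364 s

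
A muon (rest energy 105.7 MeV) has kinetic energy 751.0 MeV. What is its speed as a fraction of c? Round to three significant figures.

0.992c

γ = 1 + K/(mc²) = 1 + 751.0/105.7 = 8.105.
β = √(1 − 1/γ²) = √(1 − 0.0152228) = √0.9847772 = 0.992.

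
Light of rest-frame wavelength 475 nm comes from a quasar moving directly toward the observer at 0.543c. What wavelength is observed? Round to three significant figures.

Relativistic Doppler for wavelength: λ_obs = λ_src · √((1−β)/(1+β)).
With β = 0.543: factor = √(0.457/1.543) = 0.54422.
λ_obs = 475 × 0.54422 = 259 nm.

259 nm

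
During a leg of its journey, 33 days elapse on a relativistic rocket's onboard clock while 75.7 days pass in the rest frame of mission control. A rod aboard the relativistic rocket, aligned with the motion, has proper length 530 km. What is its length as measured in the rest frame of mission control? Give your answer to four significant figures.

231.0 km

From Δt = γΔτ: γ = 75.7/33 = 2.29394.
The rod contracts by the same γ: 530 km / 2.29394 = 231.0 km.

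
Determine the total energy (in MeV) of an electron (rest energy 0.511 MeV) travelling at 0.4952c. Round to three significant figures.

0.588 MeV

With β = 0.4952, γ = 1/√(1 − 0.4952²) = 1/√0.75477696 = 1.151.
Total energy: E = γmc² = 1.151 × 0.511 MeV = 0.588 MeV.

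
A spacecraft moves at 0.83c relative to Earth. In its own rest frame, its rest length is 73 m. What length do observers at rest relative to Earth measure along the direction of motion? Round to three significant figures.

40.7 m

Lorentz factor: γ = (1 − 0.6889)^(−1/2) = 1.7929.
Length contraction: L = L₀/γ = 73/1.7929 = 40.7 m.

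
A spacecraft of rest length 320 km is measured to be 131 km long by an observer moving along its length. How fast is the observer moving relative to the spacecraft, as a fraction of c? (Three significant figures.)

0.912c

Length contraction gives γ = L₀/L = 320/131 = 2.4427.
β = √(1 − 1/γ²) = √0.832406 = 0.912.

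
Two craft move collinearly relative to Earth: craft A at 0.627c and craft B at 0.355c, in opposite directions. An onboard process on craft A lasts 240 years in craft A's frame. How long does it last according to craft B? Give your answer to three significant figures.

The velocity of craft A relative to craft B is (0.627 + 0.355)c / (1 + 0.627×0.355) = 0.80322c; relative speed 0.80322c.
γ for this relative speed: γ = 1/√(1 − 0.645162) = 1.6787.
The clock on craft A records proper time, so craft B measures Δt = γΔτ = 1.6787 × 240 = 403 years.

403 years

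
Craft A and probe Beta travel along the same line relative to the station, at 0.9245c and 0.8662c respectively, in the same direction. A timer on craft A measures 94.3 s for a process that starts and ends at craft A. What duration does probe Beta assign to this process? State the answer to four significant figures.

98.62 s

Transform craft A's velocity into probe Beta's frame: (0.9245 − 0.8662)/(1 − 0.9245·0.8662) = 0.0583/0.1991981, so the relative speed is 0.29267c.
At |u| = 0.29267c, γ = (1 − 0.0856557)^(−1/2) = 1.0458.
Craft A's interval is proper; time dilation gives Δt_B = γΔτ = 1.0458 × 94.3 s = 98.62 s.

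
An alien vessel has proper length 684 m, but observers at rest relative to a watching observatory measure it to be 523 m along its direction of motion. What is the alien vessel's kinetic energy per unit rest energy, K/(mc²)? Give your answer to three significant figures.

0.308

From L = L₀/γ: γ = 684/523 = 1.30784.
Since K = (γ−1)mc², K/(mc²) = 1.30784 − 1 = 0.308.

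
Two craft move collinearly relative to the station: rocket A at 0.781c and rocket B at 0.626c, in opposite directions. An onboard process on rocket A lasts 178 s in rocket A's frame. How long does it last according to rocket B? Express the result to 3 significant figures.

Transform rocket A's velocity into rocket B's frame: (0.781 + 0.626)/(1 + 0.781·0.626) = 1.407/1.488906, so the relative speed is 0.94499c.
At |u| = 0.94499c, γ = (1 − 0.893006)^(−1/2) = 3.0572.
Rocket A's interval is proper; time dilation gives Δt_B = γΔτ = 3.0572 × 178 s = 544 s.

544 s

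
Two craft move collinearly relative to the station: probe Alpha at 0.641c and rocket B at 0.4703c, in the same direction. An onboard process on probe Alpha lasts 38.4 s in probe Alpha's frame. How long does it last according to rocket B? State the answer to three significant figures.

Speed of probe Alpha in rocket B's frame: u = (v_A − v_B)/(1 − v_A v_B/c²) = (0.641 − 0.4703)/(1 − 0.641×0.4703) = 0.1707/0.6985377 = 0.24437; |u| = 0.24437c.
γ for this relative speed: γ = 1/√(1 − 0.0597167) = 1.0313.
The clock on probe Alpha records proper time, so rocket B measures Δt = γΔτ = 1.0313 × 38.4 = 39.6 s.

39.6 s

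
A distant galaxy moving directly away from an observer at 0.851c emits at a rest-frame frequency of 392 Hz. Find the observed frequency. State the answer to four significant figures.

Relativistic Doppler (source moving away): f_obs = f_src · √((1−β)/(1+β)).
With β = 0.851: factor = √(0.149/1.851) = 0.28372.
f_obs = 392 × 0.28372 = 111.2 Hz.

111.2 Hz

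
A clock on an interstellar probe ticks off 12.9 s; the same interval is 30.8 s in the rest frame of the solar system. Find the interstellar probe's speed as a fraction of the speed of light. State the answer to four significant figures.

γ = Δt/Δτ = 30.8/12.9 = 2.3876.
β = √(1 − 1/γ²) = √(1 − 0.175419) = √0.824581 = 0.9081.

0.9081c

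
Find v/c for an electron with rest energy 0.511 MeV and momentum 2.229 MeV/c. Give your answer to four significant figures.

0.9747

βγ = pc/(mc²) = 2.229/0.511 = 4.362.
Since γ² = 1 + (βγ)² = 20.027, γ = √20.027 = 4.47515, and β = (βγ)/γ = 4.362/4.47515 = 0.9747.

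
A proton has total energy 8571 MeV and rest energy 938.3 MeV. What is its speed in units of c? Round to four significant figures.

0.9940c

Total energy E = γmc² gives γ = 8571/938.3 = 9.1346.
Hence β = √(1 − 1/γ²) = √(1 − 0.0119845) = √0.9880155 = 0.9940.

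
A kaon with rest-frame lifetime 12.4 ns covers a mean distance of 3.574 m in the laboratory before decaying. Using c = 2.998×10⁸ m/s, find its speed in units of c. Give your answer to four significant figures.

0.6931c

Let x = d/(cτ) = 3.574 m / (2.998×10⁸ m/s × 1.240×10^-8 s) = 0.96139. Since d = βγcτ, x = βγ = β/√(1−β²).
Solving: β² = x²/(1+x²) = 0.924271/1.924271 = 0.480323, so β = 0.6931.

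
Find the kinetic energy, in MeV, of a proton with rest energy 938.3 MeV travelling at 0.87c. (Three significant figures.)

965 MeV

γ = 1/√(1 − β²) = 1/√(1 − 0.7569) = 1/√0.2431 = 1/0.493052 = 2.0282.
Kinetic energy: K = (γ − 1)mc² = (2.0282 − 1) × 938.3 MeV = 1.0282 × 938.3 = 965 MeV.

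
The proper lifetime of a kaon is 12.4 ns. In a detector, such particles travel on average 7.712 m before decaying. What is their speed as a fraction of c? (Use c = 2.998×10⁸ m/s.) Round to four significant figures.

d = βγcτ ⇒ βγ = d/(cτ) = 7.712 m / (3.71752 m) = 2.0745.
β = (βγ)/√(1+(βγ)²) = 2.0745/√5.30355 = 0.9008.

0.9008c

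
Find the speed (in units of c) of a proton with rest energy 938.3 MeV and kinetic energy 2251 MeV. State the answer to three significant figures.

0.956c

γ = 1 + K/(mc²) = 1 + 2251/938.3 = 3.399.
β = √(1 − 1/γ²) = √(1 − 0.0865561) = √0.9134439 = 0.956.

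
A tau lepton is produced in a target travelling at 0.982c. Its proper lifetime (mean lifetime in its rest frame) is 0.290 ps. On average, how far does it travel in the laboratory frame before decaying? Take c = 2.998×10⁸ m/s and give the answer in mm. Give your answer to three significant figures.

Lorentz factor: γ = (1 − 0.964324)^(−1/2) = 5.2943.
Lab-frame lifetime: Δt = γτ = 5.2943 × 0.290 ps = 1.5353 ps.
Distance: d = vΔt = 0.982 × 2.998×10⁸ m/s × 1.5353×10^-12 s = 4.52×10^-4 m = 0.452 mm.

0.452 mm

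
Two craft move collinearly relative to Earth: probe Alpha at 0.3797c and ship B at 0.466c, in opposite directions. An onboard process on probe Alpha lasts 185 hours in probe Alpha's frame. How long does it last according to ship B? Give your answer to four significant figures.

Speed of probe Alpha in ship B's frame: u = (v_A + v_B)/(1 + v_A v_B/c²) = (0.3797 + 0.466)/(1 + 0.3797×0.466) = 0.8457/1.1769402 = 0.71856; |u| = 0.71856c.
At |u| = 0.71856c, γ = (1 − 0.516328)^(−1/2) = 1.4379.
The clock on probe Alpha records proper time, so ship B measures Δt = γΔτ = 1.4379 × 185 = 266.0 hours.

266.0 hours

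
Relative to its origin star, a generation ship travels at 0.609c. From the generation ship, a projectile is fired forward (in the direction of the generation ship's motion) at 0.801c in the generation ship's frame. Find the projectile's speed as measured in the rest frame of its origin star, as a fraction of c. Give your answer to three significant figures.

0.948c

Relativistic velocity addition: u = (u' + v)/(1 + u'v/c²), with u' = 0.801c and v = 0.609c.
Numerator: 0.801 + 0.609 = 1.41. Denominator: 1 + (0.801)(0.609) = 1.487809.
u = 1.41/1.487809 = 0.9477, so the speed is 0.948c.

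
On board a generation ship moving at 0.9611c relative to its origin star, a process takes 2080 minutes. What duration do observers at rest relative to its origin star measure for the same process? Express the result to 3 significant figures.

Lorentz factor: γ = (1 − 0.92371321)^(−1/2) = 3.6206.
The onboard clock measures proper time, so the interval in the rest frame of its origin star is dilated: Δt = γ·Δτ = 3.6206 × 2080 minutes = 7530 minutes.

7530 minutes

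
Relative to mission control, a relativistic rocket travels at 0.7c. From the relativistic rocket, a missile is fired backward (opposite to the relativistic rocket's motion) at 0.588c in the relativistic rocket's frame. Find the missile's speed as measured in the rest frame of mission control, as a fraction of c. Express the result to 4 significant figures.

0.1903c

In units of c, u = (u' + v)/(1 + u'v) with u' = −0.588 and v = 0.7.
Numerator: −0.588 + 0.7 = 0.112. Denominator: 1 + (−0.588)(0.7) = 0.5884.
u = 0.112/0.5884 = 0.19035, so the speed is 0.1903c.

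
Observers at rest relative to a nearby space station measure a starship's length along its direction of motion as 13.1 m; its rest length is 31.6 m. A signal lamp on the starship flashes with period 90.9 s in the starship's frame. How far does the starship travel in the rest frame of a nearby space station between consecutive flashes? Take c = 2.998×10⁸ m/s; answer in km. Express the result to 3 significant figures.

From L = L₀/γ: γ = 31.6/13.1 = 2.41221.
β = √(1 − 1/γ²) = 0.91002. Lab-frame period = γτ = 2.41221×90.9 s = 219.27 s. Distance = βc × γτ = 0.91002 × 2.998×10⁸ m/s × 219.27 s = 5.9822×10^10 m = 5.98×10^7 km.

5.98×10^7 km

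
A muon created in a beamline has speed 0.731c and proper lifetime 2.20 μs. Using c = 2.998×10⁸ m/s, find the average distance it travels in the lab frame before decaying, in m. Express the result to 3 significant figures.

γ = 1/√(1 − β²) = 1/√(1 − 0.534361) = 1/√0.465639 = 1/0.682377 = 1.4655.
Lab-frame lifetime: Δt = γτ = 1.4655 × 2.20 μs = 3.2241 μs.
Distance: d = vΔt = 0.731 × 2.998×10⁸ m/s × 3.2241×10^-6 s = 707 m.

707 m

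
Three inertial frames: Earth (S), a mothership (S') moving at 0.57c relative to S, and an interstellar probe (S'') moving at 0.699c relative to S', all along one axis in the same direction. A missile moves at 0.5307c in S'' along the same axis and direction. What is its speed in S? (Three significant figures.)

0.971c

Apply u = (u'+v)/(1+u'v) twice. Missile in the mothership frame: (0.5307+0.699)/(1+0.5307·0.699) = 1.2297/1.3709593 = 0.89696c.
That velocity, transformed to the rest frame of Earth: (0.89696+0.57)/(1+0.89696·0.57) = 1.46696/1.5112672 = 0.97068c.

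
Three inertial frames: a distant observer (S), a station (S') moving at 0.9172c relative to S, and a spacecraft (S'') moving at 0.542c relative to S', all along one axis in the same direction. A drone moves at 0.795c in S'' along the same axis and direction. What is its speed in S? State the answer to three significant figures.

Compose velocities in two stages. Stage 1 (into S'): u₁ = (0.795+0.542)/(1+0.795×0.542) = 0.93438.
Stage 2 (into S): u = (0.93438+0.9172)/(1+0.93438×0.9172) = 0.99707, so the speed is 0.997c.

0.997c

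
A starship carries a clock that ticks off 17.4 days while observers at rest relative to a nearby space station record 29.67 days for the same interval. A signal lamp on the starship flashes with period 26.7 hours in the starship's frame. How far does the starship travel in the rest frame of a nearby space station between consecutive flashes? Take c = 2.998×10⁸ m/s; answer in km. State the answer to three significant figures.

3.98×10^10 km

From Δt = γΔτ: γ = 29.67/17.4 = 1.70517.
β = √(1 − 1/γ²) = 0.80998. Lab-frame period = γτ = 1.70517×26.7 hours = 45.528 hours. Distance = βc × γτ = 0.80998 × 2.998×10⁸ m/s × 163900.8 s = 3.9800×10^13 m = 3.98×10^10 km.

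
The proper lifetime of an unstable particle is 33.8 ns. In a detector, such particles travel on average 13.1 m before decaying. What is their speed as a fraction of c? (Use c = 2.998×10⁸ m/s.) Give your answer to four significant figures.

Let x = d/(cτ) = 13.10 m / (2.998×10⁸ m/s × 3.380×10^-8 s) = 1.2928. Since d = βγcτ, x = βγ = β/√(1−β²).
Solving: β² = x²/(1+x²) = 1.67133/2.67133 = 0.625655, so β = 0.7910.

0.7910c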